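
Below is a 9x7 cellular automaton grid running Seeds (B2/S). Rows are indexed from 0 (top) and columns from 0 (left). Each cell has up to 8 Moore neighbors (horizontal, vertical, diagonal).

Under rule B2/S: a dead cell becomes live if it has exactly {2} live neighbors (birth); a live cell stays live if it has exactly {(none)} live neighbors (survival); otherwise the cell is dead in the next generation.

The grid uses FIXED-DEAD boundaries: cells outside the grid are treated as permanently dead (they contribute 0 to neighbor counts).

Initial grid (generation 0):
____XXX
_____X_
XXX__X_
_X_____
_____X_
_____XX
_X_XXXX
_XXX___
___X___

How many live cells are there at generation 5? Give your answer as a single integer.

Answer: 14

Derivation:
Simulating step by step:
Generation 0 (given above): 21 live cells
Generation 1: 16 live cells
_______
X_XX___
____X_X
____XXX
____X__
__XX___
X______
X_____X
_X__X__
Generation 2: 17 live cells
_XXX___
_X__XX_
_XX____
_______
__X___X
_X__X__
__XX___
_____X_
X____X_
Generation 3: 19 live cells
X____X_
_______
X__XXX_
___X___
_X_X_X_
_____X_
_X___X_
_XXX__X
____X_X
Generation 4: 15 live cells
_______
XX_X__X
__X____
XX____X
______X
XX_____
X__X___
X______
_X_____
Generation 5: 14 live cells
XXX____
_______
___X_XX
__X__X_
__X__X_
__X____
__X____
__X____
X______
Population at generation 5: 14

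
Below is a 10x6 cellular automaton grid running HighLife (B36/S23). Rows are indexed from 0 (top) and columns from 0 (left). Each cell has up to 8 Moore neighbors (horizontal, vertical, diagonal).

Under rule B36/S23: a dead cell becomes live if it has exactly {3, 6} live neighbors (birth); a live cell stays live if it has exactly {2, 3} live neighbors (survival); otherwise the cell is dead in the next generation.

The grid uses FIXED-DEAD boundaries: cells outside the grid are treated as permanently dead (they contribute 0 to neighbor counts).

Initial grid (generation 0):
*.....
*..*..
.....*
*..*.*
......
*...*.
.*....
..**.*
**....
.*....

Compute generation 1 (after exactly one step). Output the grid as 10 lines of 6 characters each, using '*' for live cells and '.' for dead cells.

Answer: ......
......
......
....*.
....*.
......
.****.
*.*...
**....
**....

Derivation:
Simulating step by step:
Generation 0 (given above): 16 live cells
Generation 1: 12 live cells
(generation 1 grid is the final answer)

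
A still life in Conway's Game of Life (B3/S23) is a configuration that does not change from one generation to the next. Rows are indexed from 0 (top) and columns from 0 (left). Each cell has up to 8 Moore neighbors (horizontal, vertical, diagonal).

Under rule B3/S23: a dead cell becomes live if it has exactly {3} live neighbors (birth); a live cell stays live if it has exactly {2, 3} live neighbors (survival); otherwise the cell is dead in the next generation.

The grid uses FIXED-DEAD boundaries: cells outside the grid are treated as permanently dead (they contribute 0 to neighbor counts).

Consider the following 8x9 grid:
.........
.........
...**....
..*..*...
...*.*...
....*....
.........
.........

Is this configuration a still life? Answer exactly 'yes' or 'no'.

Compute generation 1 and compare to generation 0 (given above):
Generation 1:
.........
.........
...**....
..*..*...
...*.*...
....*....
.........
.........
The grids are IDENTICAL -> still life.

Answer: yes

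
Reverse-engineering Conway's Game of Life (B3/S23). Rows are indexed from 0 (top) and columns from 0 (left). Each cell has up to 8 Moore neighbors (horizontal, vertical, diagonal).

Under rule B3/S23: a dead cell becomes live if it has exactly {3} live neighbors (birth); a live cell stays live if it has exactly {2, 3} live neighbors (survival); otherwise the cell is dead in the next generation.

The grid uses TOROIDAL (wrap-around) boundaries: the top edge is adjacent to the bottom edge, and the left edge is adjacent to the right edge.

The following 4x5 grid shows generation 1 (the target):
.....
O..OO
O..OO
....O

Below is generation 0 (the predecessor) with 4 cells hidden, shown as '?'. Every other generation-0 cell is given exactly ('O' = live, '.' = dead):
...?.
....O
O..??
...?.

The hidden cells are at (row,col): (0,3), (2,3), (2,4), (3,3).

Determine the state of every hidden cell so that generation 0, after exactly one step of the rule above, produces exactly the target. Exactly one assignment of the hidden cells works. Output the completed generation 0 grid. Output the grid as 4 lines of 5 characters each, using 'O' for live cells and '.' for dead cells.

Hidden generation-0 cells (in order): (0,3), (2,3), (2,4), (3,3).
A hidden cell only influences target cells in its own 3x3 neighborhood. Try each of the 2^4 = 16 assignments, step the completed generation 0 forward once under B3/S23, and compare with the target:
  (0,3)=. (2,3)=. (2,4)=. (3,3)=. -> step gives (1,0)='.' but target has 'O' -> reject
  (0,3)=. (2,3)=. (2,4)=. (3,3)=O -> step gives (1,0)='.' but target has 'O' -> reject
  (0,3)=. (2,3)=. (2,4)=O (3,3)=. -> step gives (1,3)='.' but target has 'O' -> reject
  (0,3)=. (2,3)=. (2,4)=O (3,3)=O -> step gives (1,3)='.' but target has 'O' -> reject
  (0,3)=. (2,3)=O (2,4)=. (3,3)=. -> step gives (1,0)='.' but target has 'O' -> reject
  (0,3)=. (2,3)=O (2,4)=. (3,3)=O -> step gives (1,0)='.' but target has 'O' -> reject
  (0,3)=. (2,3)=O (2,4)=O (3,3)=. -> step reproduces the target at every cell -> ACCEPT
  (0,3)=. (2,3)=O (2,4)=O (3,3)=O -> step gives (2,4)='.' but target has 'O' -> reject
  (0,3)=O (2,3)=. (2,4)=. (3,3)=. -> step gives (1,0)='.' but target has 'O' -> reject
  (0,3)=O (2,3)=. (2,4)=. (3,3)=O -> step gives (0,3)='O' but target has '.' -> reject
  (0,3)=O (2,3)=. (2,4)=O (3,3)=. -> step gives (2,3)='.' but target has 'O' -> reject
  (0,3)=O (2,3)=. (2,4)=O (3,3)=O -> step gives (0,3)='O' but target has '.' -> reject
  (0,3)=O (2,3)=O (2,4)=. (3,3)=. -> step gives (1,0)='.' but target has 'O' -> reject
  (0,3)=O (2,3)=O (2,4)=. (3,3)=O -> step gives (0,3)='O' but target has '.' -> reject
  (0,3)=O (2,3)=O (2,4)=O (3,3)=. -> step gives (1,3)='.' but target has 'O' -> reject
  (0,3)=O (2,3)=O (2,4)=O (3,3)=O -> step gives (0,3)='O' but target has '.' -> reject
Unique solution: (0,3)=dead, (2,3)=live, (2,4)=live, (3,3)=dead.
Check: live-neighbor counts of every cell in the completed generation 0:
10011
31133
21123
21123
Applying B3/S23 to generation 0 with these counts gives:
.....
O..OO
O..OO
....O
which matches the target exactly.

Answer: .....
....O
O..OO
.....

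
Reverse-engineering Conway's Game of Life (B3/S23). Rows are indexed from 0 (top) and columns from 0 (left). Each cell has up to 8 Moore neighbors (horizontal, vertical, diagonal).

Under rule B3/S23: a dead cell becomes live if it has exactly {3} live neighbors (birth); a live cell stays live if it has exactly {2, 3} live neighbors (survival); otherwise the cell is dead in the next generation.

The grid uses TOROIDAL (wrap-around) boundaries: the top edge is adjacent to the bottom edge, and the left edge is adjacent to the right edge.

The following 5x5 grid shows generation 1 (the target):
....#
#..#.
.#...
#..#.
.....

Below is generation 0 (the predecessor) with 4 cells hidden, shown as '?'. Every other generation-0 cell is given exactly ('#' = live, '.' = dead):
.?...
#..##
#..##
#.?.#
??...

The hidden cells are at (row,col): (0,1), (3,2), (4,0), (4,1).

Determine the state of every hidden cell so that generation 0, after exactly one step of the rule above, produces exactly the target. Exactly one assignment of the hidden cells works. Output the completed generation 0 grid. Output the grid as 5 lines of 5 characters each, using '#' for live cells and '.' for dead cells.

Answer: .....
#..##
#..##
#...#
.....

Derivation:
Hidden generation-0 cells (in order): (0,1), (3,2), (4,0), (4,1).
A hidden cell only influences target cells in its own 3x3 neighborhood. Try each of the 2^4 = 16 assignments, step the completed generation 0 forward once under B3/S23, and compare with the target:
  (0,1)=. (3,2)=. (4,0)=. (4,1)=. -> step reproduces the target at every cell -> ACCEPT
  (0,1)=. (3,2)=. (4,0)=. (4,1)=# -> step gives (0,0)='#' but target has '.' -> reject
  (0,1)=. (3,2)=. (4,0)=# (4,1)=. -> step gives (0,0)='#' but target has '.' -> reject
  (0,1)=. (3,2)=. (4,0)=# (4,1)=# -> step gives (0,1)='#' but target has '.' -> reject
  (0,1)=. (3,2)=# (4,0)=. (4,1)=. -> step gives (2,1)='.' but target has '#' -> reject
  (0,1)=. (3,2)=# (4,0)=. (4,1)=# -> step gives (0,0)='#' but target has '.' -> reject
  (0,1)=. (3,2)=# (4,0)=# (4,1)=. -> step gives (0,0)='#' but target has '.' -> reject
  (0,1)=. (3,2)=# (4,0)=# (4,1)=# -> step gives (0,1)='#' but target has '.' -> reject
  (0,1)=# (3,2)=. (4,0)=. (4,1)=. -> step gives (0,0)='#' but target has '.' -> reject
  (0,1)=# (3,2)=. (4,0)=. (4,1)=# -> step gives (0,1)='#' but target has '.' -> reject
  (0,1)=# (3,2)=. (4,0)=# (4,1)=. -> step gives (0,1)='#' but target has '.' -> reject
  (0,1)=# (3,2)=. (4,0)=# (4,1)=# -> step gives (0,1)='#' but target has '.' -> reject
  (0,1)=# (3,2)=# (4,0)=. (4,1)=. -> step gives (0,0)='#' but target has '.' -> reject
  (0,1)=# (3,2)=# (4,0)=. (4,1)=# -> step gives (0,1)='#' but target has '.' -> reject
  (0,1)=# (3,2)=# (4,0)=# (4,1)=. -> step gives (0,1)='#' but target has '.' -> reject
  (0,1)=# (3,2)=# (4,0)=# (4,1)=# -> step gives (0,1)='#' but target has '.' -> reject
Unique solution: (0,1)=dead, (3,2)=dead, (4,0)=dead, (4,1)=dead.
Check: live-neighbor counts of every cell in the completed generation 0:
21123
32235
53247
32134
21012
Applying B3/S23 to generation 0 with these counts gives:
....#
#..#.
.#...
#..#.
.....
which matches the target exactly.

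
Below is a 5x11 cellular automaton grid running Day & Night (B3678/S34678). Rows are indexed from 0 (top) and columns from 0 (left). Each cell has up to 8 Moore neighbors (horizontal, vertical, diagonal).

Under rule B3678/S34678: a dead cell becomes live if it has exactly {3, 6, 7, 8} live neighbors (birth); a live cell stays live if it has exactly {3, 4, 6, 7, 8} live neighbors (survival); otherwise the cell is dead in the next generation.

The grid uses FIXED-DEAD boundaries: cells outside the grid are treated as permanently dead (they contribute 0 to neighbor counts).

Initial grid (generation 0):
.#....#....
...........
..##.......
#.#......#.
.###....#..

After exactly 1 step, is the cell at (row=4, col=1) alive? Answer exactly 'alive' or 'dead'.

Simulating step by step:
Generation 0 (given above): 11 live cells
Generation 1: 4 live cells
...........
..#........
.#.........
...........
.##........

Cell (4,1) at generation 1: 1 -> alive

Answer: alive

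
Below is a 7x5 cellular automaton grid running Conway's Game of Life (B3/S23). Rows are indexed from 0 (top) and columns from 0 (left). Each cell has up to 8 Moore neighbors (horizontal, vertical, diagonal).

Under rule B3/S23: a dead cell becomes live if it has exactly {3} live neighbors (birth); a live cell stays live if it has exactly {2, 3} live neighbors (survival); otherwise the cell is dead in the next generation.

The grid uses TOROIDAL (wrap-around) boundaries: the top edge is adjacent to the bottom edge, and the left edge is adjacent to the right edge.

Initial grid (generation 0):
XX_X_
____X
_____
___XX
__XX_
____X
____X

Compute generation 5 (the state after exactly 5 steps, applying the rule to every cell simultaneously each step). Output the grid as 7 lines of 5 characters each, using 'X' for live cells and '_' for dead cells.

Simulating step by step:
Generation 0 (given above): 10 live cells
Generation 1: 13 live cells
X__X_
X___X
___XX
__XXX
__X__
____X
___XX
Generation 2: 11 live cells
X__X_
X____
__X__
__X_X
__X_X
____X
X__X_
Generation 3: 14 live cells
XX___
_X__X
_X_X_
_XX__
X___X
X___X
X__X_
Generation 4: 14 live cells
_XX__
_X__X
_X_X_
_XXXX
___XX
_X_X_
_____
Generation 5: 12 live cells
(generation 5 grid is the final answer)

Answer: XXX__
_X_X_
_X___
_X___
_X___
__XXX
_X___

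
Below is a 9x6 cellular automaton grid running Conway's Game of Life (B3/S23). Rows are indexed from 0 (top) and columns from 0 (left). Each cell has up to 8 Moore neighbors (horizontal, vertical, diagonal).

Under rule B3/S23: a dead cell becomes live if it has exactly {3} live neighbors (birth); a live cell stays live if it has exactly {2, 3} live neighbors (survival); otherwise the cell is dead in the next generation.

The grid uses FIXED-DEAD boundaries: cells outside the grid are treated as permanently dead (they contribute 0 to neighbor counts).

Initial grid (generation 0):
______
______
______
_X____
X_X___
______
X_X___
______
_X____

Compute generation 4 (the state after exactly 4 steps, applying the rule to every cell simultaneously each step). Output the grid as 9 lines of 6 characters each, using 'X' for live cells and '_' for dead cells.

Simulating step by step:
Generation 0 (given above): 6 live cells
Generation 1: 3 live cells
______
______
______
_X____
_X____
______
______
_X____
______
Generation 2: 0 live cells
______
______
______
______
______
______
______
______
______
Generation 3: 0 live cells
______
______
______
______
______
______
______
______
______
Generation 4: 0 live cells
(generation 4 grid is the final answer)

Answer: ______
______
______
______
______
______
______
______
______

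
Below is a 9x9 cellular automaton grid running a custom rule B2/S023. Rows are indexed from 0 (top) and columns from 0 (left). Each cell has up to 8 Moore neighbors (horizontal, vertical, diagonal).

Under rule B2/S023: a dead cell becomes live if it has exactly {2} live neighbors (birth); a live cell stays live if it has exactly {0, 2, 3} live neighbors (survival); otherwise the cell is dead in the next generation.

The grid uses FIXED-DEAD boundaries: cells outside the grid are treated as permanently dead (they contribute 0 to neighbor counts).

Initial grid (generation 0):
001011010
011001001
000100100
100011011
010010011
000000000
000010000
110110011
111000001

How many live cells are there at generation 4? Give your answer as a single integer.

Simulating step by step:
Generation 0 (given above): 30 live cells
Generation 1: 42 live cells
001011001
011001000
100100100
011011001
100110011
000111011
111011011
100111011
101010001
Generation 2: 25 live cells
001011101
111001010
100100110
011001001
000000000
000000000
111000000
100000000
000010101
Generation 3: 31 live cells
101011100
101000000
100100010
111110000
011000000
101000000
110000000
101101010
000011111
Generation 4: 26 live cells
000001000
101000010
100000010
100010000
000010000
101100000
100010100
101101010
011011011
Population at generation 4: 26

Answer: 26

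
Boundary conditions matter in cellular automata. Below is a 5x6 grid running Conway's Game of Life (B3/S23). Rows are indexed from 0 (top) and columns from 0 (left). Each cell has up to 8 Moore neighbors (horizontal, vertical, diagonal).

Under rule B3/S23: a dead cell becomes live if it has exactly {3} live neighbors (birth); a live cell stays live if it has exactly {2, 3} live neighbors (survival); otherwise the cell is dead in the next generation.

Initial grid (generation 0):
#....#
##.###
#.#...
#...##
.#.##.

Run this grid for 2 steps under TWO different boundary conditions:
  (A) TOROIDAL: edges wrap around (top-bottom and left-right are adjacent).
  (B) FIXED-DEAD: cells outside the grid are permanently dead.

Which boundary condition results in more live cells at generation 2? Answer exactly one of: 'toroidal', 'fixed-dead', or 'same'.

Answer: fixed-dead

Derivation:
Under TOROIDAL boundary, generation 2:
....#.
..##..
..#.##
..#...
.###..
Population = 10

Under FIXED-DEAD boundary, generation 2:
####.#
#.####
#.#...
..#..#
...#.#
Population = 16

Comparison: toroidal=10, fixed-dead=16 -> fixed-dead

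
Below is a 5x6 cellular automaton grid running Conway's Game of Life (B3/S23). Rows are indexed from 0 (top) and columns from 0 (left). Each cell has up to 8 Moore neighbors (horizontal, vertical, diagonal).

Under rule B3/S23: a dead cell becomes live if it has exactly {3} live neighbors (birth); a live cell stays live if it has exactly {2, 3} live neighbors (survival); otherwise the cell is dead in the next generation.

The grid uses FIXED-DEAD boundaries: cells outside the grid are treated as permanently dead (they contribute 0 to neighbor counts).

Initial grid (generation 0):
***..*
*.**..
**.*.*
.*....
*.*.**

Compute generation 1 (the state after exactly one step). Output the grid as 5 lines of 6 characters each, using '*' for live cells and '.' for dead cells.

Simulating step by step:
Generation 0 (given above): 16 live cells
Generation 1: 10 live cells
(generation 1 grid is the final answer)

Answer: *.**..
...*..
*..**.
...*.*
.*....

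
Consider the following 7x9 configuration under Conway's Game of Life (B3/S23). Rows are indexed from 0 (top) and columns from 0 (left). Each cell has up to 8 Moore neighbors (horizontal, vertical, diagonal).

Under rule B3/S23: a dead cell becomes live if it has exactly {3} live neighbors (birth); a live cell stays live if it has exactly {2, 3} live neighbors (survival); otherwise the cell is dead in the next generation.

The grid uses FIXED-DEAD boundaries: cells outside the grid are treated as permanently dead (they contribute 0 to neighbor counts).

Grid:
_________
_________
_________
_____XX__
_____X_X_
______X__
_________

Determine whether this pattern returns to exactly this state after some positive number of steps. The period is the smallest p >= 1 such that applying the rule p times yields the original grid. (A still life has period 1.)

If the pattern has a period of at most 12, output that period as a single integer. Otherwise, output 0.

Answer: 1

Derivation:
Simulating and comparing each generation to the original:
Gen 0 (original, given above): 5 live cells
Gen 1: 5 live cells, MATCHES original -> period = 1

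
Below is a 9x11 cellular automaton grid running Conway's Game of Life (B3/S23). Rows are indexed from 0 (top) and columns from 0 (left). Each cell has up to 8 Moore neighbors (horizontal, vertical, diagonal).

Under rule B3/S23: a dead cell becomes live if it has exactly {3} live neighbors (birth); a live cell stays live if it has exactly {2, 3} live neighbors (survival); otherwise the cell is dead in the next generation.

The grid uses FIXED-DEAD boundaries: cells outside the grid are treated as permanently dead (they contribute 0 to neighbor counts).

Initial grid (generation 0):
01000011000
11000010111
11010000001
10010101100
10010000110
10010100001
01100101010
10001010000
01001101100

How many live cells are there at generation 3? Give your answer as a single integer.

Answer: 20

Derivation:
Simulating step by step:
Generation 0 (given above): 39 live cells
Generation 1: 42 live cells
11000011110
00000010111
00001010001
10010001100
11110011110
10010010001
11110100000
10111000000
00001111000
Generation 2: 26 live cells
00000010001
00000010001
00000110001
10011100000
10011010010
00000110110
10000100000
10000000000
00001110000
Generation 3: 20 live cells
00000000000
00000011011
00000010000
00010000000
00010011110
00000011110
00000110000
00001010000
00000100000
Population at generation 3: 20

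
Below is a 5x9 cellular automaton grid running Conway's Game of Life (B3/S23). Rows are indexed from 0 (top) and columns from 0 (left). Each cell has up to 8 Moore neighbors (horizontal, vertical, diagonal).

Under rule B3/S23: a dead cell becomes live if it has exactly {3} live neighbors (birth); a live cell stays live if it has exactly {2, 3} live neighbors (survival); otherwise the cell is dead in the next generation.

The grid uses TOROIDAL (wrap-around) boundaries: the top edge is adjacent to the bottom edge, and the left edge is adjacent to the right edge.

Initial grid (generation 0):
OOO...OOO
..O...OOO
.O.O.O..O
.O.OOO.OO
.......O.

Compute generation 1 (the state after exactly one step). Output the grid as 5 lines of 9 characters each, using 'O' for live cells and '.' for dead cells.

Answer: OOO......
...O.O...
.O.O.O...
...O.O.OO
...OOO...

Derivation:
Simulating step by step:
Generation 0 (given above): 21 live cells
Generation 1: 15 live cells
(generation 1 grid is the final answer)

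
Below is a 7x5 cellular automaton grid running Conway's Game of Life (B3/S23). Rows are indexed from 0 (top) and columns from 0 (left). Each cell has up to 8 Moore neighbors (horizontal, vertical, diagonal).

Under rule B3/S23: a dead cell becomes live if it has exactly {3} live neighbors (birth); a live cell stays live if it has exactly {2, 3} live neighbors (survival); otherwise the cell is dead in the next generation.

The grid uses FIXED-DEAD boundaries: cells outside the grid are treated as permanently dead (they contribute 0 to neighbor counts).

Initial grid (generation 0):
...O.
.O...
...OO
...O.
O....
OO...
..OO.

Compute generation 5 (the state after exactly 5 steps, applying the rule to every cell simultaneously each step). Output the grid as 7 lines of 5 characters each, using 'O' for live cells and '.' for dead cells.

Answer: ...O.
...O.
...O.
.....
.....
.....
.....

Derivation:
Simulating step by step:
Generation 0 (given above): 10 live cells
Generation 1: 15 live cells
.....
..OOO
..OOO
...OO
OO...
OOO..
.OO..
Generation 2: 9 live cells
...O.
..O.O
.....
.O..O
O..O.
.....
O.O..
Generation 3: 4 live cells
...O.
...O.
...O.
.....
.....
.O...
.....
Generation 4: 3 live cells
.....
..OOO
.....
.....
.....
.....
.....
Generation 5: 3 live cells
(generation 5 grid is the final answer)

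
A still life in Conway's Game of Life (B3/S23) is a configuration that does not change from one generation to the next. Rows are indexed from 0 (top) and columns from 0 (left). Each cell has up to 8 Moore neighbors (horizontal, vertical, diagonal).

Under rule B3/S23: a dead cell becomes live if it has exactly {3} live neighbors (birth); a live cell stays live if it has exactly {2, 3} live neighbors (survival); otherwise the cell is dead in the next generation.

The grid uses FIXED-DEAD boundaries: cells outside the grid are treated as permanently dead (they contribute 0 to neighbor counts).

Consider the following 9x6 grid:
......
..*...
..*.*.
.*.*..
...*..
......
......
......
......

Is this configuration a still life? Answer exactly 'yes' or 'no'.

Answer: no

Derivation:
Compute generation 1 and compare to generation 0 (given above):
Generation 1:
......
...*..
.**...
...**.
..*...
......
......
......
......
Cell (1,2) differs: gen0=1 vs gen1=0 -> NOT a still life.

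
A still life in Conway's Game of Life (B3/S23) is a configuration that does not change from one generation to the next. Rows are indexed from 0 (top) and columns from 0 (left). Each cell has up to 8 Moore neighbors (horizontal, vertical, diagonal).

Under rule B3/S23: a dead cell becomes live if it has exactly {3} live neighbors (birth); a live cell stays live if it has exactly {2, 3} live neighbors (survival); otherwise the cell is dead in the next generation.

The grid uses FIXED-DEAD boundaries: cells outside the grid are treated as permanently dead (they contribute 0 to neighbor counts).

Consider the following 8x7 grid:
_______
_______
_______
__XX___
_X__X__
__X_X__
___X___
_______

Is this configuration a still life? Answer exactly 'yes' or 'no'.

Answer: yes

Derivation:
Compute generation 1 and compare to generation 0 (given above):
Generation 1:
_______
_______
_______
__XX___
_X__X__
__X_X__
___X___
_______
The grids are IDENTICAL -> still life.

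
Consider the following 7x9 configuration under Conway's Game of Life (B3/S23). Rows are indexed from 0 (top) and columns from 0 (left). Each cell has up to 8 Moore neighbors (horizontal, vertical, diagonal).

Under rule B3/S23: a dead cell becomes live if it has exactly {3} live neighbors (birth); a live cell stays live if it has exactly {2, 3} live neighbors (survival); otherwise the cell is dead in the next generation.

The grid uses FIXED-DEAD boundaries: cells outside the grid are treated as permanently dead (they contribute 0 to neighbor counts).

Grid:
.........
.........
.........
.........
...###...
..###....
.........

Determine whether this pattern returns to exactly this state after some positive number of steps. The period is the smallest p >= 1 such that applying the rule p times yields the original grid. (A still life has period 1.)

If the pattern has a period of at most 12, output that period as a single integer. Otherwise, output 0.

Simulating and comparing each generation to the original:
Gen 0 (original, given above): 6 live cells
Gen 1: 6 live cells, differs from original
Gen 2: 6 live cells, MATCHES original -> period = 2

Answer: 2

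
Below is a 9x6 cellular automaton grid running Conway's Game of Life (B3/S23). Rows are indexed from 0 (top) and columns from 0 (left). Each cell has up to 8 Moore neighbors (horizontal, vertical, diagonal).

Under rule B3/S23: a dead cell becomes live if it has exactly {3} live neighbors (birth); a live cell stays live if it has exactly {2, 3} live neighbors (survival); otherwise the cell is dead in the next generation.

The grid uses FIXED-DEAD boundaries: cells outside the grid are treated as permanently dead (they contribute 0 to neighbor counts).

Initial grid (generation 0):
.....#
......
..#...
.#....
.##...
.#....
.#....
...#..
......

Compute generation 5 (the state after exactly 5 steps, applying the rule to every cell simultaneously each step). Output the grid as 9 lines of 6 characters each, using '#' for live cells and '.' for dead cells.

Simulating step by step:
Generation 0 (given above): 8 live cells
Generation 1: 7 live cells
......
......
......
.#....
###...
##....
..#...
......
......
Generation 2: 6 live cells
......
......
......
###...
..#...
#.....
.#....
......
......
Generation 3: 6 live cells
......
......
.#....
.##...
#.#...
.#....
......
......
......
Generation 4: 7 live cells
......
......
.##...
#.#...
#.#...
.#....
......
......
......
Generation 5: 8 live cells
(generation 5 grid is the final answer)

Answer: ......
......
.##...
#.##..
#.#...
.#....
......
......
......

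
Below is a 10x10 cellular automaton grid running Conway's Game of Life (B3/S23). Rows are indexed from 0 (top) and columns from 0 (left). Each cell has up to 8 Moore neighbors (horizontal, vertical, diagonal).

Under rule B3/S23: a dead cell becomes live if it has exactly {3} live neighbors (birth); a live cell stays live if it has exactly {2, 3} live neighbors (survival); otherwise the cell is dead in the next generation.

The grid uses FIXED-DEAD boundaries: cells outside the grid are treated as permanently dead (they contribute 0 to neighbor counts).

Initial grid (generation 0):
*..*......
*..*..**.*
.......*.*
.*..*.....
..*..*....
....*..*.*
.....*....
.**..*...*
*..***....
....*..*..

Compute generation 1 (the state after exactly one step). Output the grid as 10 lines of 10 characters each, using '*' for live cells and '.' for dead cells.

Simulating step by step:
Generation 0 (given above): 27 live cells
Generation 1: 27 live cells
(generation 1 grid is the final answer)

Answer: ..........
......**..
......**..
..........
...***....
....***...
....***.*.
.***.**...
.***.**...
...***....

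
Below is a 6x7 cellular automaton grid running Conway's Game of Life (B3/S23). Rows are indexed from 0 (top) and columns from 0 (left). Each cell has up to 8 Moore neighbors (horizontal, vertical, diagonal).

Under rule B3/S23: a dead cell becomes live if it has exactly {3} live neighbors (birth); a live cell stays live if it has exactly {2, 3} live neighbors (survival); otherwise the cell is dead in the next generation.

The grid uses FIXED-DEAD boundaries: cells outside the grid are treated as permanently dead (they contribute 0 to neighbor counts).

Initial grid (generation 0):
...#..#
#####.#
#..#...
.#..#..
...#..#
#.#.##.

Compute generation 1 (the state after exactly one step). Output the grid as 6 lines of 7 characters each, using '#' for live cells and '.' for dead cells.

Answer: .#.###.
##..##.
#....#.
..###..
.###...
...###.

Derivation:
Simulating step by step:
Generation 0 (given above): 18 live cells
Generation 1: 19 live cells
(generation 1 grid is the final answer)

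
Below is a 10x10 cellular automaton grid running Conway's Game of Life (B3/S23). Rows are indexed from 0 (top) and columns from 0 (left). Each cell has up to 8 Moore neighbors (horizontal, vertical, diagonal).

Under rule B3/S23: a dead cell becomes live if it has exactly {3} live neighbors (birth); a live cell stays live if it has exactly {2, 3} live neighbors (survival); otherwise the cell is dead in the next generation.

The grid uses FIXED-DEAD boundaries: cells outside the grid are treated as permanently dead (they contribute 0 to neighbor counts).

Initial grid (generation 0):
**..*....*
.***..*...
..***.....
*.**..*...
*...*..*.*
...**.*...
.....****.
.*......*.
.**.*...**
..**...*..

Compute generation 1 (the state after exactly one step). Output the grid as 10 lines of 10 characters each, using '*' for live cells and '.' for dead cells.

Answer: **.*......
*....*....
....**....
..*..*....
.**.*.**..
...**.....
....***.*.
.**..**...
.*.....***
.***....*.

Derivation:
Simulating step by step:
Generation 0 (given above): 36 live cells
Generation 1: 32 live cells
(generation 1 grid is the final answer)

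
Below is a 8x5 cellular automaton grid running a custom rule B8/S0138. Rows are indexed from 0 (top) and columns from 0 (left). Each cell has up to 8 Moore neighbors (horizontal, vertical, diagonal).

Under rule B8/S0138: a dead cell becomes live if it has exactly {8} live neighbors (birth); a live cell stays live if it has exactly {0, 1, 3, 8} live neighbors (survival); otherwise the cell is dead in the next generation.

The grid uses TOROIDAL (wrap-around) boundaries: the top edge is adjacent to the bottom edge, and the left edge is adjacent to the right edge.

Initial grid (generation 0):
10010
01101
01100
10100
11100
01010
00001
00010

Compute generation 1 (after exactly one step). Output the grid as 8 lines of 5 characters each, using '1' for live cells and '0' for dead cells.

Simulating step by step:
Generation 0 (given above): 16 live cells
Generation 1: 4 live cells
(generation 1 grid is the final answer)

Answer: 00010
00000
00000
10000
10000
01000
00000
00000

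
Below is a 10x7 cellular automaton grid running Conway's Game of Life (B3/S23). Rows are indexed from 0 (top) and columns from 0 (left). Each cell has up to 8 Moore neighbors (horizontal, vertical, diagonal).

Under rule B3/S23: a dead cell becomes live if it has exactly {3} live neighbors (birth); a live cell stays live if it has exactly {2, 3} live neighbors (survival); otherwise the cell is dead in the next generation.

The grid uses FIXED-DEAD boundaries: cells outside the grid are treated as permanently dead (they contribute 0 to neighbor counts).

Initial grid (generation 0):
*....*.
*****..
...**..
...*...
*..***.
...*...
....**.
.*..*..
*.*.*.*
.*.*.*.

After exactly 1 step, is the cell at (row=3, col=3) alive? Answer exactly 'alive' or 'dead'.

Answer: dead

Derivation:
Simulating step by step:
Generation 0 (given above): 26 live cells
Generation 1: 27 live cells
*.***..
***..*.
.*.....
..*..*.
..**...
...*...
...***.
.*..*..
*.*.*..
.*****.

Cell (3,3) at generation 1: 0 -> dead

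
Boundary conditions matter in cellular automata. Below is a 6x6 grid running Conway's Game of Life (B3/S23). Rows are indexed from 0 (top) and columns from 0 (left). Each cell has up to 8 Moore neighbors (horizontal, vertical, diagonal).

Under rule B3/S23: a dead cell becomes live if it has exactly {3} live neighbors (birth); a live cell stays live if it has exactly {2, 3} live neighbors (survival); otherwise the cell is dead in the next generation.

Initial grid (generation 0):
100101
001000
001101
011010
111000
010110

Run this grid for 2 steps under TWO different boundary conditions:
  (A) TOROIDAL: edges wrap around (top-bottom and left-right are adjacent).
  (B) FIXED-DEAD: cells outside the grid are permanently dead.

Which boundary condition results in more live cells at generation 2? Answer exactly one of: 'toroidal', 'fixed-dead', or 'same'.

Answer: toroidal

Derivation:
Under TOROIDAL boundary, generation 2:
000100
001100
010110
100100
100000
011100
Population = 12

Under FIXED-DEAD boundary, generation 2:
000000
000000
010100
000111
100110
110000
Population = 10

Comparison: toroidal=12, fixed-dead=10 -> toroidal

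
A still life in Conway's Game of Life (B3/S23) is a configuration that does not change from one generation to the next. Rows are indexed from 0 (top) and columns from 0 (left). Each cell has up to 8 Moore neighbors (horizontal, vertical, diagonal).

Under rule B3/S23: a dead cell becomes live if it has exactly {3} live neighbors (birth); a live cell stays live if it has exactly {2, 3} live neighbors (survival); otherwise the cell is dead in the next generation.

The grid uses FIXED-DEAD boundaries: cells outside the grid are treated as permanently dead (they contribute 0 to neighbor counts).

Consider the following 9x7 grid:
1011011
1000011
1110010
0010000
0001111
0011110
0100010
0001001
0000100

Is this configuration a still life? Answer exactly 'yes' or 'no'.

Answer: no

Derivation:
Compute generation 1 and compare to generation 0 (given above):
Generation 1:
0100111
1001000
1010011
0010001
0000001
0010000
0000011
0000110
0000000
Cell (0,0) differs: gen0=1 vs gen1=0 -> NOT a still life.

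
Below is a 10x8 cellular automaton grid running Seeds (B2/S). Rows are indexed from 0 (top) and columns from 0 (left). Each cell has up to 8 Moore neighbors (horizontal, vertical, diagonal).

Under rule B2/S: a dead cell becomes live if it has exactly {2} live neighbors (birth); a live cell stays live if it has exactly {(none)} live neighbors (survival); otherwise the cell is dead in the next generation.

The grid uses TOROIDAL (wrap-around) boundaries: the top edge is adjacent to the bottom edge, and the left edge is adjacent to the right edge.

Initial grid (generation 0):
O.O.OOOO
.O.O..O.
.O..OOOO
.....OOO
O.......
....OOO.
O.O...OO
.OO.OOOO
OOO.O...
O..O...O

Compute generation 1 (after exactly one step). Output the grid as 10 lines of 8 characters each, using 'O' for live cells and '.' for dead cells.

Answer: ........
........
...O....
.O......
........
...O....
........
........
........
........

Derivation:
Simulating step by step:
Generation 0 (given above): 38 live cells
Generation 1: 3 live cells
(generation 1 grid is the final answer)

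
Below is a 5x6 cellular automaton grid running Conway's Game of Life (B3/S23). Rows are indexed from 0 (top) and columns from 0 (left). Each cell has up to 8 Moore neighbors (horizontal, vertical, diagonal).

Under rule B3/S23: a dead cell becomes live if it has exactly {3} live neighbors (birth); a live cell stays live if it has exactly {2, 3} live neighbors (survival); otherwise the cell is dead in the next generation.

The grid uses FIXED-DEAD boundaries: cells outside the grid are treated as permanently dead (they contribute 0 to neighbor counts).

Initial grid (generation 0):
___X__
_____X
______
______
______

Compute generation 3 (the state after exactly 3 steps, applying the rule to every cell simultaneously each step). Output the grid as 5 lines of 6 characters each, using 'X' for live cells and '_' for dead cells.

Simulating step by step:
Generation 0 (given above): 2 live cells
Generation 1: 0 live cells
______
______
______
______
______
Generation 2: 0 live cells
______
______
______
______
______
Generation 3: 0 live cells
(generation 3 grid is the final answer)

Answer: ______
______
______
______
______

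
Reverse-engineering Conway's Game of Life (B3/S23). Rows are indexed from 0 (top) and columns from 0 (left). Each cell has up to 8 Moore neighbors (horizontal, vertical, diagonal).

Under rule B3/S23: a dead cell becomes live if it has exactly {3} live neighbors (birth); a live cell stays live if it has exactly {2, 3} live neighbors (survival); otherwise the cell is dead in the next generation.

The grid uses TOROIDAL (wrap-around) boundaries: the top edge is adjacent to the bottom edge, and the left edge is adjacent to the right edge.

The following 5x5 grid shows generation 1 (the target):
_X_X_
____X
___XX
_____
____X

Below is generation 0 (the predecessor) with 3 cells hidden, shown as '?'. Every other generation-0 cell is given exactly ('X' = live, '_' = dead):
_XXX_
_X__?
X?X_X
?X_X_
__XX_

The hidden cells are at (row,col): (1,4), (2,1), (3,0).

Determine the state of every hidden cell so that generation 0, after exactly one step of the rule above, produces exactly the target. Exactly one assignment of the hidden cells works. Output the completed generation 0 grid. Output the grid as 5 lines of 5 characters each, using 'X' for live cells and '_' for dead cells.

Answer: _XXX_
_X___
XXX_X
_X_X_
__XX_

Derivation:
Hidden generation-0 cells (in order): (1,4), (2,1), (3,0).
A hidden cell only influences target cells in its own 3x3 neighborhood. Try each of the 2^3 = 8 assignments, step the completed generation 0 forward once under B3/S23, and compare with the target:
  (1,4)=_ (2,1)=_ (3,0)=_ -> step gives (2,0)='X' but target has '_' -> reject
  (1,4)=_ (2,1)=_ (3,0)=X -> step gives (2,2)='X' but target has '_' -> reject
  (1,4)=_ (2,1)=X (3,0)=_ -> step reproduces the target at every cell -> ACCEPT
  (1,4)=_ (2,1)=X (3,0)=X -> step gives (4,0)='X' but target has '_' -> reject
  (1,4)=X (2,1)=_ (3,0)=_ -> step gives (0,0)='X' but target has '_' -> reject
  (1,4)=X (2,1)=_ (3,0)=X -> step gives (0,0)='X' but target has '_' -> reject
  (1,4)=X (2,1)=X (3,0)=_ -> step gives (0,0)='X' but target has '_' -> reject
  (1,4)=X (2,1)=X (3,0)=X -> step gives (0,0)='X' but target has '_' -> reject
Unique solution: (1,4)=dead, (2,1)=live, (3,0)=dead.
Check: live-neighbor counts of every cell in the completed generation 0:
23532
55643
44432
44644
24643
Applying B3/S23 to generation 0 with these counts gives:
_X_X_
____X
___XX
_____
____X
which matches the target exactly.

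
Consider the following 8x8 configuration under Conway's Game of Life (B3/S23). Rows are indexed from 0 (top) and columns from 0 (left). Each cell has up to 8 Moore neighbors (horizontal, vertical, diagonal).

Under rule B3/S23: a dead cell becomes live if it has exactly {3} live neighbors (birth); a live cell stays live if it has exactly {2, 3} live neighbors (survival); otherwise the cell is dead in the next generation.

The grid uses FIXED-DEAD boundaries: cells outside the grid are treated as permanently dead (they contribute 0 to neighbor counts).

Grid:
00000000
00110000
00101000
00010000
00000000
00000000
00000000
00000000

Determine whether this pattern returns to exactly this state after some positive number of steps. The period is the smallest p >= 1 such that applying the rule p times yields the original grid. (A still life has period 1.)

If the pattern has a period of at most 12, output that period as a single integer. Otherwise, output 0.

Simulating and comparing each generation to the original:
Gen 0 (original, given above): 5 live cells
Gen 1: 5 live cells, MATCHES original -> period = 1

Answer: 1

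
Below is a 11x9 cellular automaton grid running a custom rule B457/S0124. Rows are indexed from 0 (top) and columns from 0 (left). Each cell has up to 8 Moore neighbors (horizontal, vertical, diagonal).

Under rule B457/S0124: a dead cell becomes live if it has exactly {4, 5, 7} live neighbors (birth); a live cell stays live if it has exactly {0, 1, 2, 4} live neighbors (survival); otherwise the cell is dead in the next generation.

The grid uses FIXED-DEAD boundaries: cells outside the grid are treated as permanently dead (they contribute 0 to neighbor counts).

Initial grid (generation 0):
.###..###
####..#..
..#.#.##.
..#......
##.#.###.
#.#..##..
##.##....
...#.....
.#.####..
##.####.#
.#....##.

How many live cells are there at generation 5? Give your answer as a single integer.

Simulating step by step:
Generation 0 (given above): 46 live cells
Generation 1: 42 live cells
.#....#.#
#....##..
.####.##.
.#.#.###.
####..##.
#.#####..
#.#......
..##.#...
.###.....
..#....##
.#...#...
Generation 2: 32 live cells
.#....#.#
###..###.
..#.#..#.
#...##...
.......#.
.#.......
###.##...
.#.#.#...
...#.....
.##....##
.#...#...
Generation 3: 29 live cells
.......##
##....##.
.###.###.
#...##...
.......#.
.........
.##..#...
..#.##...
..##.....
.#.....##
.#...#...
Generation 4: 25 live cells
........#
#.#.....#
##.###...
#.....#..
.......#.
.........
.##..#...
.###.#...
.........
.##....##
.#...#...
Generation 5: 25 live cells
........#
###.....#
.#.###...
#.....#..
.......#.
.........
..#..#...
..##.#...
.##......
.##....##
.#...#...
Population at generation 5: 25

Answer: 25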